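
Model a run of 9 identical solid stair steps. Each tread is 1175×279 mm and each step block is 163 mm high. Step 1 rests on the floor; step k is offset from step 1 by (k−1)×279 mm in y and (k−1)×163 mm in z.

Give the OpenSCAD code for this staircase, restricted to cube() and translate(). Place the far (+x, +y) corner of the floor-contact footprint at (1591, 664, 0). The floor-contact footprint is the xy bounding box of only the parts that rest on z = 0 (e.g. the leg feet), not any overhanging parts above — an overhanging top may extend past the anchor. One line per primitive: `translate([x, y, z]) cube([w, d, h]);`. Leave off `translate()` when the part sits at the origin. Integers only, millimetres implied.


translate([416, 385, 0]) cube([1175, 279, 163]);
translate([416, 664, 163]) cube([1175, 279, 163]);
translate([416, 943, 326]) cube([1175, 279, 163]);
translate([416, 1222, 489]) cube([1175, 279, 163]);
translate([416, 1501, 652]) cube([1175, 279, 163]);
translate([416, 1780, 815]) cube([1175, 279, 163]);
translate([416, 2059, 978]) cube([1175, 279, 163]);
translate([416, 2338, 1141]) cube([1175, 279, 163]);
translate([416, 2617, 1304]) cube([1175, 279, 163]);


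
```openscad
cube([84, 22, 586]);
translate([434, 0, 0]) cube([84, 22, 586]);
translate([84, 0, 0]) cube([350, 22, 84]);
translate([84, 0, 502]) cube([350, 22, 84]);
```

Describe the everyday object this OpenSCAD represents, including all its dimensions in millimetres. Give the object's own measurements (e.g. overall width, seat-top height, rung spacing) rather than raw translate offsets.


A rectangular picture frame lying in the x–z plane (depth along y). The opening is 350 mm wide (x) by 418 mm tall (z), surrounded by a border 84 mm wide on all four sides. The frame is 22 mm deep and is made of two full-height vertical stiles with two horizontal rails fitted between them.


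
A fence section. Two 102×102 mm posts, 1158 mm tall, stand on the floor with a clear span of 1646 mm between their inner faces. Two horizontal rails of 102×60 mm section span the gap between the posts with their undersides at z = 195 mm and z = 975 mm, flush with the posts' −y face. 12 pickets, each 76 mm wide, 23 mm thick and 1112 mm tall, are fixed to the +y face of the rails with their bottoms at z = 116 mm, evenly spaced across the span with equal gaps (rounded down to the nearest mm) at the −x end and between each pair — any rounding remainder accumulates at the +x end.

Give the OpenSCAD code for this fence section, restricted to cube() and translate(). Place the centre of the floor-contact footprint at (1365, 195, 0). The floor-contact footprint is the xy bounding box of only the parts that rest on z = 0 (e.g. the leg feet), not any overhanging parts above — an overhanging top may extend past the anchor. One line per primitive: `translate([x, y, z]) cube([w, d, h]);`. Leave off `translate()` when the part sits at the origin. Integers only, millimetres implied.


translate([440, 144, 0]) cube([102, 102, 1158]);
translate([2188, 144, 0]) cube([102, 102, 1158]);
translate([542, 144, 195]) cube([1646, 102, 60]);
translate([542, 144, 975]) cube([1646, 102, 60]);
translate([598, 246, 116]) cube([76, 23, 1112]);
translate([730, 246, 116]) cube([76, 23, 1112]);
translate([862, 246, 116]) cube([76, 23, 1112]);
translate([994, 246, 116]) cube([76, 23, 1112]);
translate([1126, 246, 116]) cube([76, 23, 1112]);
translate([1258, 246, 116]) cube([76, 23, 1112]);
translate([1390, 246, 116]) cube([76, 23, 1112]);
translate([1522, 246, 116]) cube([76, 23, 1112]);
translate([1654, 246, 116]) cube([76, 23, 1112]);
translate([1786, 246, 116]) cube([76, 23, 1112]);
translate([1918, 246, 116]) cube([76, 23, 1112]);
translate([2050, 246, 116]) cube([76, 23, 1112]);


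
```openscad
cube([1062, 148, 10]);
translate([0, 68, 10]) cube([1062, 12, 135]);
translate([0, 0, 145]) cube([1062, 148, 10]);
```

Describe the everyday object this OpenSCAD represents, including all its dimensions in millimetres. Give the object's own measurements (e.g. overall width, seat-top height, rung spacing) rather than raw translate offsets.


An I-beam lying along x, 1062 mm long. Overall section height 155 mm. Two flanges 148 mm wide (y) and 10 mm thick, one on the floor and one at the top; a web 12 mm thick runs between them, centred on the flange width.


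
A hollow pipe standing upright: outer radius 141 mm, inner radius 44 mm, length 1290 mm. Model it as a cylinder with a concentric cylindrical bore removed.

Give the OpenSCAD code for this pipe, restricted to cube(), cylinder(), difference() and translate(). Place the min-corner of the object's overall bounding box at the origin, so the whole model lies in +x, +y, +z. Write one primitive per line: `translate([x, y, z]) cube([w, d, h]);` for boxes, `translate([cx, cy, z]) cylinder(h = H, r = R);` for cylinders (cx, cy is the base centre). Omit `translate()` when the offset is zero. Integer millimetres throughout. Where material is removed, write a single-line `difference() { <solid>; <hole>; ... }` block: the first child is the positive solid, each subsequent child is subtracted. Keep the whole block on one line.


difference() { translate([141, 141, 0]) cylinder(h = 1290, r = 141); translate([141, 141, 0]) cylinder(h = 1290, r = 44); }


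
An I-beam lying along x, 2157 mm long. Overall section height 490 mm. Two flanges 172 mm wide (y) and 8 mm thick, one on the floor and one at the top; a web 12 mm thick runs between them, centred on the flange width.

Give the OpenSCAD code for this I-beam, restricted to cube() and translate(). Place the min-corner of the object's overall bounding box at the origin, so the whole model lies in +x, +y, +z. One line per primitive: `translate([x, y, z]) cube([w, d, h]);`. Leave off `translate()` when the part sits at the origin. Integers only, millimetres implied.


cube([2157, 172, 8]);
translate([0, 80, 8]) cube([2157, 12, 474]);
translate([0, 0, 482]) cube([2157, 172, 8]);


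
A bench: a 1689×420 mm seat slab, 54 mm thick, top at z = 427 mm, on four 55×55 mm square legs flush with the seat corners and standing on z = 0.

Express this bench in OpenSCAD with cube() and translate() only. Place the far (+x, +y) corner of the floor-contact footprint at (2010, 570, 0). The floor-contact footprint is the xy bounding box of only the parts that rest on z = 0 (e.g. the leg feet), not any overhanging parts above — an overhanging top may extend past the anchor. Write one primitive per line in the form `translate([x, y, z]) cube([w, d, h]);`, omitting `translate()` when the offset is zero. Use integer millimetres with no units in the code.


translate([321, 150, 373]) cube([1689, 420, 54]);
translate([321, 150, 0]) cube([55, 55, 373]);
translate([321, 515, 0]) cube([55, 55, 373]);
translate([1955, 150, 0]) cube([55, 55, 373]);
translate([1955, 515, 0]) cube([55, 55, 373]);


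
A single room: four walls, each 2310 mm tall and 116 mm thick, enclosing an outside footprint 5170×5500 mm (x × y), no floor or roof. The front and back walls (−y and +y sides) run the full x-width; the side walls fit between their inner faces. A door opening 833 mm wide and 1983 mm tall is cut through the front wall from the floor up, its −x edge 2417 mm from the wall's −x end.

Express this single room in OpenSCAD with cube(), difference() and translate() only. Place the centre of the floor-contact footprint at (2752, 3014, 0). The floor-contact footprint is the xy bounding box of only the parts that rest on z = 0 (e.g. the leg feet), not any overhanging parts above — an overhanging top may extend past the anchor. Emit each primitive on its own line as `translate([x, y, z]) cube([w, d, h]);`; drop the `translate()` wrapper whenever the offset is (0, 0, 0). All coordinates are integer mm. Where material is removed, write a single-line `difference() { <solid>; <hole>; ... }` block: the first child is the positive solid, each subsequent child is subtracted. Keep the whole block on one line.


difference() { translate([167, 264, 0]) cube([5170, 116, 2310]); translate([2584, 264, 0]) cube([833, 116, 1983]); }
translate([167, 5648, 0]) cube([5170, 116, 2310]);
translate([167, 380, 0]) cube([116, 5268, 2310]);
translate([5221, 380, 0]) cube([116, 5268, 2310]);


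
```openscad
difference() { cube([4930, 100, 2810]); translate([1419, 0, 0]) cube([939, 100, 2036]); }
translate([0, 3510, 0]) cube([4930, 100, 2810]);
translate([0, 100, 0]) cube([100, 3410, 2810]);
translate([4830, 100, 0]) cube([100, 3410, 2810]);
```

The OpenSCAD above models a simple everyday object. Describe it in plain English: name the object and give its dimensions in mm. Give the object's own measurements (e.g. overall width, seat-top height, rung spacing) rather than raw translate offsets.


A single room: four walls, each 2810 mm tall and 100 mm thick, enclosing an outside footprint 4930×3610 mm (x × y), no floor or roof. The front and back walls (−y and +y sides) run the full x-width; the side walls fit between their inner faces. A door opening 939 mm wide and 2036 mm tall is cut through the front wall from the floor up, its −x edge 1419 mm from the wall's −x end.


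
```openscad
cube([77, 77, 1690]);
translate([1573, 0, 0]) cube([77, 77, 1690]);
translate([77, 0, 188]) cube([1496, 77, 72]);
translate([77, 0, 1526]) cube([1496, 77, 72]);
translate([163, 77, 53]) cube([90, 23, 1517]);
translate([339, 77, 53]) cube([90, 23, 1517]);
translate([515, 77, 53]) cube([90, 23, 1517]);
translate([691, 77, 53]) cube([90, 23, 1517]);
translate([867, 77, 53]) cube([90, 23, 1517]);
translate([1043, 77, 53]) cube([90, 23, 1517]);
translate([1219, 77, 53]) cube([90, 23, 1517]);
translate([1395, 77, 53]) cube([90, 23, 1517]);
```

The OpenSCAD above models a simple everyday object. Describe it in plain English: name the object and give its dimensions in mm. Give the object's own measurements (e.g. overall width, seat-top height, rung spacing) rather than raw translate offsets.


A fence section. Two 77×77 mm posts, 1690 mm tall, stand on the floor with a clear span of 1496 mm between their inner faces. Two horizontal rails of 77×72 mm section span the gap between the posts with their undersides at z = 188 mm and z = 1526 mm, flush with the posts' −y face. 8 pickets, each 90 mm wide, 23 mm thick and 1517 mm tall, are fixed to the +y face of the rails with their bottoms at z = 53 mm, spaced across the span with a 86 mm gap after the −x post and between neighbouring pickets, with 88 mm left before the +x post.


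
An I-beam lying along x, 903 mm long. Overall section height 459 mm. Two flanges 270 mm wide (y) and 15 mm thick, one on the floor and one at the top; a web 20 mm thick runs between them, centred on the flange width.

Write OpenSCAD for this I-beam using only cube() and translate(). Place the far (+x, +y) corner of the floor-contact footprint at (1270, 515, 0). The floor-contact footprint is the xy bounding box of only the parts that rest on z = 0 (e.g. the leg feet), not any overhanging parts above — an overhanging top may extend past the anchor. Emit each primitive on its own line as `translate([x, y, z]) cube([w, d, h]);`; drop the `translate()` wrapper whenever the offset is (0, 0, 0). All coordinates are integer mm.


translate([367, 245, 0]) cube([903, 270, 15]);
translate([367, 370, 15]) cube([903, 20, 429]);
translate([367, 245, 444]) cube([903, 270, 15]);


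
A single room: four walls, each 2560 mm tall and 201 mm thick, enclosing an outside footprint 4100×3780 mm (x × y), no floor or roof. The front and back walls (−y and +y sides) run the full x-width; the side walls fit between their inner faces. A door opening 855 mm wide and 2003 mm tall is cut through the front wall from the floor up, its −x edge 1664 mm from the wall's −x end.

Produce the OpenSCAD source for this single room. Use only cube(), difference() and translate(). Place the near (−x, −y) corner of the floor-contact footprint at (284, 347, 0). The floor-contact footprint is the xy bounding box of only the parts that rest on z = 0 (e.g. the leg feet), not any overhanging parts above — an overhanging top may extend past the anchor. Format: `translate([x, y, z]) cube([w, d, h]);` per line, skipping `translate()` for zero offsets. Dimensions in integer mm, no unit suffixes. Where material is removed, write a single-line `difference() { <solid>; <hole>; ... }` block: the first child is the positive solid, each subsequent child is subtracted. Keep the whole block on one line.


difference() { translate([284, 347, 0]) cube([4100, 201, 2560]); translate([1948, 347, 0]) cube([855, 201, 2003]); }
translate([284, 3926, 0]) cube([4100, 201, 2560]);
translate([284, 548, 0]) cube([201, 3378, 2560]);
translate([4183, 548, 0]) cube([201, 3378, 2560]);


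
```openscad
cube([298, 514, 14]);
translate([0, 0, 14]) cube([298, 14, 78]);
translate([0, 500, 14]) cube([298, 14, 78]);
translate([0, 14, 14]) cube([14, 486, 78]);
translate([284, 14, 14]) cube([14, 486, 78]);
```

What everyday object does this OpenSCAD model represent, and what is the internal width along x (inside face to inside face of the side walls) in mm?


An open box. The internal width is 270 mm.

A 298×514 base slab with four walls standing on it — an open box. The base is 298 mm wide and the walls are 14 mm thick, so the internal width is 298 − 2 × 14 = 270 mm.


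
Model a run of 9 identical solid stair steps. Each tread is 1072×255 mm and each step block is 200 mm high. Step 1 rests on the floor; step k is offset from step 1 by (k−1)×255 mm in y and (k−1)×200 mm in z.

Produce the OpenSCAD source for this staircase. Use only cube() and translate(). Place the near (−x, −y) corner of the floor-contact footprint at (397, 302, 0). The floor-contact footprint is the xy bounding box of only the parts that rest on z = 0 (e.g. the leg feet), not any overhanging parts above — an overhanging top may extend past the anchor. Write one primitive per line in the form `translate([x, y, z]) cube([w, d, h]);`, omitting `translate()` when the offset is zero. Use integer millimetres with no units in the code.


translate([397, 302, 0]) cube([1072, 255, 200]);
translate([397, 557, 200]) cube([1072, 255, 200]);
translate([397, 812, 400]) cube([1072, 255, 200]);
translate([397, 1067, 600]) cube([1072, 255, 200]);
translate([397, 1322, 800]) cube([1072, 255, 200]);
translate([397, 1577, 1000]) cube([1072, 255, 200]);
translate([397, 1832, 1200]) cube([1072, 255, 200]);
translate([397, 2087, 1400]) cube([1072, 255, 200]);
translate([397, 2342, 1600]) cube([1072, 255, 200]);


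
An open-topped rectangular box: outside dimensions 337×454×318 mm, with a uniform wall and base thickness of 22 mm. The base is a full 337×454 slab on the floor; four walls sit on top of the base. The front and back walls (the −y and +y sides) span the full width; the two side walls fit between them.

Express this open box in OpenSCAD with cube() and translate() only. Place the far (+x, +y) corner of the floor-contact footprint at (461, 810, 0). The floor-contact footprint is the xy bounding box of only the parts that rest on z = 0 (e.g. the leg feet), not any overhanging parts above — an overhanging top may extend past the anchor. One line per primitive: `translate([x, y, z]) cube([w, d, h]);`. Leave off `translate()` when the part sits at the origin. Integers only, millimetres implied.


translate([124, 356, 0]) cube([337, 454, 22]);
translate([124, 356, 22]) cube([337, 22, 296]);
translate([124, 788, 22]) cube([337, 22, 296]);
translate([124, 378, 22]) cube([22, 410, 296]);
translate([439, 378, 22]) cube([22, 410, 296]);


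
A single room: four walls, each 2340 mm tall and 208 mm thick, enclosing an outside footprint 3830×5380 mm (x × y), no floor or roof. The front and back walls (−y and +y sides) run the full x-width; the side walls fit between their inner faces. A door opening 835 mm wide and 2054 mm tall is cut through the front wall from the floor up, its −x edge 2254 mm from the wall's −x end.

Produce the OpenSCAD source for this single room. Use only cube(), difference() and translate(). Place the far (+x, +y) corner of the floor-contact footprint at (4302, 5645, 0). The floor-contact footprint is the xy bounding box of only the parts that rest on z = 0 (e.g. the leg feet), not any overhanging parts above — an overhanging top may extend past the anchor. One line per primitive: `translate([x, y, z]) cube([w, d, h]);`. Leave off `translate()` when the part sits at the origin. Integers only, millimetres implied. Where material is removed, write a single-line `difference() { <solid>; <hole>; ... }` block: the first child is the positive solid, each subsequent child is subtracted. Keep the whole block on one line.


difference() { translate([472, 265, 0]) cube([3830, 208, 2340]); translate([2726, 265, 0]) cube([835, 208, 2054]); }
translate([472, 5437, 0]) cube([3830, 208, 2340]);
translate([472, 473, 0]) cube([208, 4964, 2340]);
translate([4094, 473, 0]) cube([208, 4964, 2340]);


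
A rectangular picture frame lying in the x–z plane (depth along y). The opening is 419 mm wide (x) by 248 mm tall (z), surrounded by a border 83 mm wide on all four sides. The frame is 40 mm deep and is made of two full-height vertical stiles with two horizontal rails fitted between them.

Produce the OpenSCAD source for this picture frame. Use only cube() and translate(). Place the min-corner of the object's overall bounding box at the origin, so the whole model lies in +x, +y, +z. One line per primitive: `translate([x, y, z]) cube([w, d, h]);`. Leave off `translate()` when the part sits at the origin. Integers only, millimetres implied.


cube([83, 40, 414]);
translate([502, 0, 0]) cube([83, 40, 414]);
translate([83, 0, 0]) cube([419, 40, 83]);
translate([83, 0, 331]) cube([419, 40, 83]);


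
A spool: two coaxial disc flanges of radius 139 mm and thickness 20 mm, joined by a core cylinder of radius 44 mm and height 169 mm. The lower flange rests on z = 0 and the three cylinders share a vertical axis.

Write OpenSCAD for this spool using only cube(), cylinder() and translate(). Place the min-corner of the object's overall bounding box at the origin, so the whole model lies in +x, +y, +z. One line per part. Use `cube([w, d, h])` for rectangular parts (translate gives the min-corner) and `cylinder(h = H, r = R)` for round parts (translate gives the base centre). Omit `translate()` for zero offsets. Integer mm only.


translate([139, 139, 0]) cylinder(h = 20, r = 139);
translate([139, 139, 20]) cylinder(h = 169, r = 44);
translate([139, 139, 189]) cylinder(h = 20, r = 139);


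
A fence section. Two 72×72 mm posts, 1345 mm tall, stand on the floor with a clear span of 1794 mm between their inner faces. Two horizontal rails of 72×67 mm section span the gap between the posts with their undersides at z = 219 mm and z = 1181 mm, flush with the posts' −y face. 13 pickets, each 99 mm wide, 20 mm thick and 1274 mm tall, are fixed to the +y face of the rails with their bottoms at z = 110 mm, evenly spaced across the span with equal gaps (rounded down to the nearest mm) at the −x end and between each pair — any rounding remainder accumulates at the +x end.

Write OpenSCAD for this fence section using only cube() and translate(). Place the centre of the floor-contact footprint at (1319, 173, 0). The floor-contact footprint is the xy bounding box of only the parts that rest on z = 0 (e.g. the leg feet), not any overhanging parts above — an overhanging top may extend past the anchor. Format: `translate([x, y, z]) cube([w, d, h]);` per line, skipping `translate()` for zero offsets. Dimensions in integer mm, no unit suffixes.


translate([350, 137, 0]) cube([72, 72, 1345]);
translate([2216, 137, 0]) cube([72, 72, 1345]);
translate([422, 137, 219]) cube([1794, 72, 67]);
translate([422, 137, 1181]) cube([1794, 72, 67]);
translate([458, 209, 110]) cube([99, 20, 1274]);
translate([593, 209, 110]) cube([99, 20, 1274]);
translate([728, 209, 110]) cube([99, 20, 1274]);
translate([863, 209, 110]) cube([99, 20, 1274]);
translate([998, 209, 110]) cube([99, 20, 1274]);
translate([1133, 209, 110]) cube([99, 20, 1274]);
translate([1268, 209, 110]) cube([99, 20, 1274]);
translate([1403, 209, 110]) cube([99, 20, 1274]);
translate([1538, 209, 110]) cube([99, 20, 1274]);
translate([1673, 209, 110]) cube([99, 20, 1274]);
translate([1808, 209, 110]) cube([99, 20, 1274]);
translate([1943, 209, 110]) cube([99, 20, 1274]);
translate([2078, 209, 110]) cube([99, 20, 1274]);


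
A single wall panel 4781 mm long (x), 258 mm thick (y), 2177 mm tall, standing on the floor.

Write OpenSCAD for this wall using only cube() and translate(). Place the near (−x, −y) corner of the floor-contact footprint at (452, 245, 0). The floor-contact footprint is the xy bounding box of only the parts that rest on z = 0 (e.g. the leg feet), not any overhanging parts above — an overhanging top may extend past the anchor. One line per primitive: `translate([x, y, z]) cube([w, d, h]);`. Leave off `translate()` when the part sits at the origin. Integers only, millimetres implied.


translate([452, 245, 0]) cube([4781, 258, 2177]);


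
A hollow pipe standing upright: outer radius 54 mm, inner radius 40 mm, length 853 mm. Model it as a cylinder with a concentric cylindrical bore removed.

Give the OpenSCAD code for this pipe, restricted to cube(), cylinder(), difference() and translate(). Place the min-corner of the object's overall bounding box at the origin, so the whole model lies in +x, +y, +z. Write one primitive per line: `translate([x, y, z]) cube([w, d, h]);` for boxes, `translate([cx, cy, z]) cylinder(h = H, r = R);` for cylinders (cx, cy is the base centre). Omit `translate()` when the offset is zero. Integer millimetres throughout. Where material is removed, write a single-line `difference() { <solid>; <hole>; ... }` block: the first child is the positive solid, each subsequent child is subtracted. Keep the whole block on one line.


difference() { translate([54, 54, 0]) cylinder(h = 853, r = 54); translate([54, 54, 0]) cylinder(h = 853, r = 40); }


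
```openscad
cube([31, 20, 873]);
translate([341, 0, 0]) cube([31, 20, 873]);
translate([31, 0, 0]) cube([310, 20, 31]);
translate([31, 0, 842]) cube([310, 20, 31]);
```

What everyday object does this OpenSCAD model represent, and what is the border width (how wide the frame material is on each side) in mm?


A picture frame. The border width is 31 mm.

Four thin pieces enclosing a rectangular opening — a picture frame. The two full-height stiles are 873 mm tall; the top rail sits at z = 842 and is 31 mm tall, so the border above the opening is 873 − 842 = 31 mm, matching the stile x-width.


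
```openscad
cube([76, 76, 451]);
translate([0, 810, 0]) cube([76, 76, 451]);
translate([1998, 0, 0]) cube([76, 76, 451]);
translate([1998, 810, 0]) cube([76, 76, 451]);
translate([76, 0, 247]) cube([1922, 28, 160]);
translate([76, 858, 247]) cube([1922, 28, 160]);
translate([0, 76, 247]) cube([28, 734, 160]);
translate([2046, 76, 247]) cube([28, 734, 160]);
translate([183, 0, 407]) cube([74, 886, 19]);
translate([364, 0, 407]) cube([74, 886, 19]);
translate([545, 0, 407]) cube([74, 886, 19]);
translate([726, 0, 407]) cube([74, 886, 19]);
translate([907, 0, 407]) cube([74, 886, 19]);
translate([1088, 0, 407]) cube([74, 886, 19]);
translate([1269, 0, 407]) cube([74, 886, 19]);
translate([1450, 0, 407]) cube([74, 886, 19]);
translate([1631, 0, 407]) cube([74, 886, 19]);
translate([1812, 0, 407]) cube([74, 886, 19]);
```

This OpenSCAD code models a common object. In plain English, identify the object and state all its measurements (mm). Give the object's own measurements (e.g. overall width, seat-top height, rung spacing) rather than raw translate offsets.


A bed frame 2074 mm long (x) by 886 mm wide (y). Four 76×76 mm corner posts, 451 mm tall, at the corners of the footprint. Four rails of 28 mm thickness and 160 mm height run between adjacent posts with their undersides at z = 247 mm, their outer faces flush with the outside of the frame (the two x-running rails run between the posts' inner faces; the two y-running rails run between the posts' inner faces). 10 slats, each 74 mm wide (x) and 19 mm thick, lie across the top of the two x-running rails, running the full 886 mm width of the frame in y; along x they sit between the end posts with a 107 mm gap after the −x posts and between neighbouring slats, leaving 112 mm before the +x posts.


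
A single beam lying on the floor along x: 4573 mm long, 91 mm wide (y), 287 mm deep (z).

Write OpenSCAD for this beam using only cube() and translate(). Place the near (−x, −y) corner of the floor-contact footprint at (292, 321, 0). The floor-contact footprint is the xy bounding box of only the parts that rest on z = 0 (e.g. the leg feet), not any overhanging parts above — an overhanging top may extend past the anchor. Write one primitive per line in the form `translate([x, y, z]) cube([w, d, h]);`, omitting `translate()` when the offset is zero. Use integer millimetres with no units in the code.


translate([292, 321, 0]) cube([4573, 91, 287]);


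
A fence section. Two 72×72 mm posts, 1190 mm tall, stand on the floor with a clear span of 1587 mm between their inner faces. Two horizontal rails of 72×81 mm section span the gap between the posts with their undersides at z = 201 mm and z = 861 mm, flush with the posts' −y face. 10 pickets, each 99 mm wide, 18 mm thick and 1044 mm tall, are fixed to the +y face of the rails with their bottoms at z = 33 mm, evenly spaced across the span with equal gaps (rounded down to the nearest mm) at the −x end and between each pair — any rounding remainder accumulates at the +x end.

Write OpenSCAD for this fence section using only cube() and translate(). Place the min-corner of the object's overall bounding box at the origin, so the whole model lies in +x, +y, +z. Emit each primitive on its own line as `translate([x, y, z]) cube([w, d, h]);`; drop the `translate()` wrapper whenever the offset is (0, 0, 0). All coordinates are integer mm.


cube([72, 72, 1190]);
translate([1659, 0, 0]) cube([72, 72, 1190]);
translate([72, 0, 201]) cube([1587, 72, 81]);
translate([72, 0, 861]) cube([1587, 72, 81]);
translate([126, 72, 33]) cube([99, 18, 1044]);
translate([279, 72, 33]) cube([99, 18, 1044]);
translate([432, 72, 33]) cube([99, 18, 1044]);
translate([585, 72, 33]) cube([99, 18, 1044]);
translate([738, 72, 33]) cube([99, 18, 1044]);
translate([891, 72, 33]) cube([99, 18, 1044]);
translate([1044, 72, 33]) cube([99, 18, 1044]);
translate([1197, 72, 33]) cube([99, 18, 1044]);
translate([1350, 72, 33]) cube([99, 18, 1044]);
translate([1503, 72, 33]) cube([99, 18, 1044]);


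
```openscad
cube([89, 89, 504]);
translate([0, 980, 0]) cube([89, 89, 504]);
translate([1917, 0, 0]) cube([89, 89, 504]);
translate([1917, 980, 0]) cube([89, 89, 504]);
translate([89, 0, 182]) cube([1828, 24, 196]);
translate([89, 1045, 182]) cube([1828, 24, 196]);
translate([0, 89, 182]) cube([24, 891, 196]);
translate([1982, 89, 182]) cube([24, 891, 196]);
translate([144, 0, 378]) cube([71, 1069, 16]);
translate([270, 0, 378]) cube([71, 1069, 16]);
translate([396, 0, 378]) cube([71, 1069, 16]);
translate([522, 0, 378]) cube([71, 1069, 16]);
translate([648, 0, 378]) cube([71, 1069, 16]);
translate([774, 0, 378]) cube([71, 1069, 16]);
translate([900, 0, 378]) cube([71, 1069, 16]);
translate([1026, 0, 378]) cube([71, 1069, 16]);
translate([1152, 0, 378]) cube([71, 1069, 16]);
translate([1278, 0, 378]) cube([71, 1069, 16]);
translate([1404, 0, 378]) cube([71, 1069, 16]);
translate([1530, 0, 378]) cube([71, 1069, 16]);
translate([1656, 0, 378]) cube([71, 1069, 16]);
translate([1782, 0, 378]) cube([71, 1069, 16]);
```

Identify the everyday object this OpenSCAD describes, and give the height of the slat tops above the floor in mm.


A bed frame. The slat-top height is 394 mm.

Four posts, four rails, and a row of slats — a bed frame. Slats sit on the rails at z = 182 + 196 = 378; with slat thickness 16, the top is 394 mm.


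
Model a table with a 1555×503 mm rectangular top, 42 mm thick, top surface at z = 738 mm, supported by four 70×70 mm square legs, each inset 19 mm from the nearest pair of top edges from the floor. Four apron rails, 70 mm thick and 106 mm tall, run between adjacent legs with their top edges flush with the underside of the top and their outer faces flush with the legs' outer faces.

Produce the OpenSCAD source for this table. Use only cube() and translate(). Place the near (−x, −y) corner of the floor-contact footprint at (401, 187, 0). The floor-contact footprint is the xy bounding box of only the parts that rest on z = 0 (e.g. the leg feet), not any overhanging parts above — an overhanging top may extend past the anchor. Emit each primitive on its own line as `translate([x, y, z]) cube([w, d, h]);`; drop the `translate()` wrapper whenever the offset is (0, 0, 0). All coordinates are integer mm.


translate([382, 168, 696]) cube([1555, 503, 42]);
translate([401, 187, 0]) cube([70, 70, 696]);
translate([1848, 187, 0]) cube([70, 70, 696]);
translate([401, 582, 0]) cube([70, 70, 696]);
translate([1848, 582, 0]) cube([70, 70, 696]);
translate([471, 187, 590]) cube([1377, 70, 106]);
translate([471, 582, 590]) cube([1377, 70, 106]);
translate([401, 257, 590]) cube([70, 325, 106]);
translate([1848, 257, 590]) cube([70, 325, 106]);


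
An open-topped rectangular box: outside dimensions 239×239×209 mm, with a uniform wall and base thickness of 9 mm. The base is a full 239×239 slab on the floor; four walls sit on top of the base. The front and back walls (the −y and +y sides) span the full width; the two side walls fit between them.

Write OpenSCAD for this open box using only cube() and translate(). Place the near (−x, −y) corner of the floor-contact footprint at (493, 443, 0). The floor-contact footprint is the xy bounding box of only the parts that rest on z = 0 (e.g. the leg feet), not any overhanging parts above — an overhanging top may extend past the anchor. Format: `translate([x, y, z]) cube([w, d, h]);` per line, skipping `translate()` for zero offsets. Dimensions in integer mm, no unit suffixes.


translate([493, 443, 0]) cube([239, 239, 9]);
translate([493, 443, 9]) cube([239, 9, 200]);
translate([493, 673, 9]) cube([239, 9, 200]);
translate([493, 452, 9]) cube([9, 221, 200]);
translate([723, 452, 9]) cube([9, 221, 200]);


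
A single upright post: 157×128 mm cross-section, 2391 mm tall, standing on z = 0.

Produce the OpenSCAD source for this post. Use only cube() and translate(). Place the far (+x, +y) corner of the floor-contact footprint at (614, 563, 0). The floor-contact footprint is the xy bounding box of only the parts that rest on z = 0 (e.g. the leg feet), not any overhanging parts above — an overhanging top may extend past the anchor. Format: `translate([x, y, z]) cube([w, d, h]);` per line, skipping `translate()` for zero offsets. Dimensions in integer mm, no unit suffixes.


translate([457, 435, 0]) cube([157, 128, 2391]);


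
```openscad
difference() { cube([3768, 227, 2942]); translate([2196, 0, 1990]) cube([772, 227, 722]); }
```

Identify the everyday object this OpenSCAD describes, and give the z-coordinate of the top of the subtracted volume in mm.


A wall with a window opening. The window head height is 2712 mm.

A wall with a rectangular opening subtracted — a window. Sill at z = 1990, opening 722 mm tall, so the head is at 1990 + 722 = 2712 mm.


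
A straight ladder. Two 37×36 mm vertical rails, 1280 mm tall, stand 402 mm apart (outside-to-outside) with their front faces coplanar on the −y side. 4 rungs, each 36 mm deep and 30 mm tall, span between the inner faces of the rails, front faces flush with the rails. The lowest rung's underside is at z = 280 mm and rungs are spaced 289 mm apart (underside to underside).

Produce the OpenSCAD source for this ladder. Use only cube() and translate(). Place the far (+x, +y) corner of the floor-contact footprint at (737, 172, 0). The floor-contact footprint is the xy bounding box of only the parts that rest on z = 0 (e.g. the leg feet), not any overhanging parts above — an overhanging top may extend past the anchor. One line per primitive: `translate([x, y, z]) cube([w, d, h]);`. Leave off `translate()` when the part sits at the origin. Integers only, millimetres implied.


translate([335, 136, 0]) cube([37, 36, 1280]);
translate([700, 136, 0]) cube([37, 36, 1280]);
translate([372, 136, 280]) cube([328, 36, 30]);
translate([372, 136, 569]) cube([328, 36, 30]);
translate([372, 136, 858]) cube([328, 36, 30]);
translate([372, 136, 1147]) cube([328, 36, 30]);


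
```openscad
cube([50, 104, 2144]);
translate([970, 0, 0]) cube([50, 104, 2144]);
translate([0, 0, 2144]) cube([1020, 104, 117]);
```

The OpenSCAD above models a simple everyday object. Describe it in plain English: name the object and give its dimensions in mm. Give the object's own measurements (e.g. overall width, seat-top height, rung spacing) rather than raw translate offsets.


A door frame. The clear opening is 920 mm wide and 2144 mm high. Two 50 mm wide jambs, 104 mm deep, stand either side of the opening from the floor to the top of the opening. A 117 mm thick head sits across the top of both jambs, spanning the full outside width of the frame.


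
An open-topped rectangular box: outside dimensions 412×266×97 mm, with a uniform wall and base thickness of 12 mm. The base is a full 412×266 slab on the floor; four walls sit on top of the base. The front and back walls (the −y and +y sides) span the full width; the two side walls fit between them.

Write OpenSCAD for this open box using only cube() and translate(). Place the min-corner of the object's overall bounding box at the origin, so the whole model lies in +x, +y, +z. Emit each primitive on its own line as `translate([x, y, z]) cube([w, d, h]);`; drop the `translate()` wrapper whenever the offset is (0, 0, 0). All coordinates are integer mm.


cube([412, 266, 12]);
translate([0, 0, 12]) cube([412, 12, 85]);
translate([0, 254, 12]) cube([412, 12, 85]);
translate([0, 12, 12]) cube([12, 242, 85]);
translate([400, 12, 12]) cube([12, 242, 85]);


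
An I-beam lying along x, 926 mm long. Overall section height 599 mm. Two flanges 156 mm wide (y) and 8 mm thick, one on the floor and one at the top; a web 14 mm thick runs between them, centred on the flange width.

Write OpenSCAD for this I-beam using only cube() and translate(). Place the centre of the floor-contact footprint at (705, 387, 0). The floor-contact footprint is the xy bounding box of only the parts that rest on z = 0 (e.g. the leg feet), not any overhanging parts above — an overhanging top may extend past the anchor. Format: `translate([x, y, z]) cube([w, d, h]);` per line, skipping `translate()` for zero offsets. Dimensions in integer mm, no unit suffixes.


translate([242, 309, 0]) cube([926, 156, 8]);
translate([242, 380, 8]) cube([926, 14, 583]);
translate([242, 309, 591]) cube([926, 156, 8]);


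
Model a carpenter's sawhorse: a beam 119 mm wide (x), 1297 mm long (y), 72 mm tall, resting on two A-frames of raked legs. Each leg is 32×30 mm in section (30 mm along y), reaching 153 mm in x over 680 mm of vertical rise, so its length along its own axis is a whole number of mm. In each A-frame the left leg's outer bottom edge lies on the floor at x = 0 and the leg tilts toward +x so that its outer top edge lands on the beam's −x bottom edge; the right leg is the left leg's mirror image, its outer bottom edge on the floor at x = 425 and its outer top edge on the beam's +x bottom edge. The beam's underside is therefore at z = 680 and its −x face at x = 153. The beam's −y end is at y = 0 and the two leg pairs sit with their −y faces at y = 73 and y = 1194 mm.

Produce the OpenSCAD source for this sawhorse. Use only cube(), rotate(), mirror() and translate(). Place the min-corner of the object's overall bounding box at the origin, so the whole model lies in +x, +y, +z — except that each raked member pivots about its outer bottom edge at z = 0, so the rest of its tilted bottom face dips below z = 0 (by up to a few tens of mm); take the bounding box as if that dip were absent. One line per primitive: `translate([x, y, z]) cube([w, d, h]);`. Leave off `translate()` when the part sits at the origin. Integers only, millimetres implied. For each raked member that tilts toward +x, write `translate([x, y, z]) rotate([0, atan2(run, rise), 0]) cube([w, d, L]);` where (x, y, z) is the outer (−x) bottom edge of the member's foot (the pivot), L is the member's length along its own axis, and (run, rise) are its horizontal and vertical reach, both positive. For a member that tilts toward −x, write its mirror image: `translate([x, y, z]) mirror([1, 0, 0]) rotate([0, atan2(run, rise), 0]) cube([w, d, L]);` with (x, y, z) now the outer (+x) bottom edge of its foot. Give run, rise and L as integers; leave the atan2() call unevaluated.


// leg length = √(153² + 680²) = 697
// right-leg outer foot x = 2·153 + 119 = 425
// beam min-corner = (153, 0, 680)
translate([153, 0, 680]) cube([119, 1297, 72]);
translate([0, 73, 0]) rotate([0, atan2(153, 680), 0]) cube([32, 30, 697]);
translate([425, 73, 0]) mirror([1, 0, 0]) rotate([0, atan2(153, 680), 0]) cube([32, 30, 697]);
translate([0, 1194, 0]) rotate([0, atan2(153, 680), 0]) cube([32, 30, 697]);
translate([425, 1194, 0]) mirror([1, 0, 0]) rotate([0, atan2(153, 680), 0]) cube([32, 30, 697]);


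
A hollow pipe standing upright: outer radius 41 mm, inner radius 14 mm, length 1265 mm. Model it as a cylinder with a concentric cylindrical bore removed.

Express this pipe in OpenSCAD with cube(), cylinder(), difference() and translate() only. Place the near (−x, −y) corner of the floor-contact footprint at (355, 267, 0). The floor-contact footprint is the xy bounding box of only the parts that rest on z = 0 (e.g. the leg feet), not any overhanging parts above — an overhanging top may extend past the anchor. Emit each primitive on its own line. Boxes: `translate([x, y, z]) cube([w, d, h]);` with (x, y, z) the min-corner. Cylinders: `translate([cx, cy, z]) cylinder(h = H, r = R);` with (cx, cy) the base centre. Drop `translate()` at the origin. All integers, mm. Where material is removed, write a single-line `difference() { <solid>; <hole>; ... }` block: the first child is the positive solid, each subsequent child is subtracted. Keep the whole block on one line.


difference() { translate([396, 308, 0]) cylinder(h = 1265, r = 41); translate([396, 308, 0]) cylinder(h = 1265, r = 14); }


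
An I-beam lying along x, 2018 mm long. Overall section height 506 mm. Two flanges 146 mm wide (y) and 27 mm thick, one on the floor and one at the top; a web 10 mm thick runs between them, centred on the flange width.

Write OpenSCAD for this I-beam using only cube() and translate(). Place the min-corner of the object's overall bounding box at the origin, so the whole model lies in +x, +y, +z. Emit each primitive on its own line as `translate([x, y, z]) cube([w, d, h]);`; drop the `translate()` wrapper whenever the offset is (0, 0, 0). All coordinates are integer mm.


cube([2018, 146, 27]);
translate([0, 68, 27]) cube([2018, 10, 452]);
translate([0, 0, 479]) cube([2018, 146, 27]);


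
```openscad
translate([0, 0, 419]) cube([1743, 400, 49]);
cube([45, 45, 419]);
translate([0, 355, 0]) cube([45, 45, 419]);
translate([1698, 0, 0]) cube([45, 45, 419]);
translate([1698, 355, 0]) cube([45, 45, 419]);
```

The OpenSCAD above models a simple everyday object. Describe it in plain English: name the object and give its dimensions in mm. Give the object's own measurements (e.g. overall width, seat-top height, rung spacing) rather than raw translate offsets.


A bench: a 1743×400 mm seat slab, 49 mm thick, top at z = 468 mm, on four 45×45 mm square legs flush with the seat corners and standing on z = 0.


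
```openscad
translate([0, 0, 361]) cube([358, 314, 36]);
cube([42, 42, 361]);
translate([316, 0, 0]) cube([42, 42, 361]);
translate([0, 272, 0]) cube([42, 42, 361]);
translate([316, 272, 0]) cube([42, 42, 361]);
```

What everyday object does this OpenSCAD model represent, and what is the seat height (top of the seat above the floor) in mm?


A stool. The seat height is 397 mm.

A 358×314×36 slab at z = 361 on four corner posts — a stool. The seat top is 361 + 36 = 397 mm.
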